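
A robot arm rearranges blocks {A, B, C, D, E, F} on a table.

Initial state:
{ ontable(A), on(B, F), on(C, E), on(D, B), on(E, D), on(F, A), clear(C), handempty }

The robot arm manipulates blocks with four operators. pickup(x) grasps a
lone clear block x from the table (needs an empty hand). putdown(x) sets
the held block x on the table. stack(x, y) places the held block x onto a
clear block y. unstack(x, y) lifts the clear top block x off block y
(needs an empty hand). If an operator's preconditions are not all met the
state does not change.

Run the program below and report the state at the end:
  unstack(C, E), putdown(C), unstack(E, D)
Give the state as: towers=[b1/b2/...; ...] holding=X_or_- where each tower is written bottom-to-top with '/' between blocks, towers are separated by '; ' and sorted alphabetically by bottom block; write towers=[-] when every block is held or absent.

towers=[A/F/B/D; C] holding=E

step 1 (unstack(C, E)): towers=[A/F/B/D/E] holding=C
step 2 (putdown(C)): towers=[A/F/B/D/E; C] holding=-
step 3 (unstack(E, D)): towers=[A/F/B/D; C] holding=E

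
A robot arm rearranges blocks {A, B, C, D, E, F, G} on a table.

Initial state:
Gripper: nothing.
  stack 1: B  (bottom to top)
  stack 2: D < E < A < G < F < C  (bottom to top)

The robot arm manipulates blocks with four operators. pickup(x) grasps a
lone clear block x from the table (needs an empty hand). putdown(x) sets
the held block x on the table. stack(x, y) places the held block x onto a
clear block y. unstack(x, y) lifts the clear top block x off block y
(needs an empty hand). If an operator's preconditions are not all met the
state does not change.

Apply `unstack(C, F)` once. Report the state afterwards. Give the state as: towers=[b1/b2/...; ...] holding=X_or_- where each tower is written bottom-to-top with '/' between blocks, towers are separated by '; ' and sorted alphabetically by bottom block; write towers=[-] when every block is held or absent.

towers=[B; D/E/A/G/F] holding=C

before: towers=[B; D/E/A/G/F/C] holding=-
pre[unstack(C, F)]: on(C,F) ✓, clear(C) ✓, handempty ✓
all met → apply unstack(C, F)
after:  towers=[B; D/E/A/G/F] holding=C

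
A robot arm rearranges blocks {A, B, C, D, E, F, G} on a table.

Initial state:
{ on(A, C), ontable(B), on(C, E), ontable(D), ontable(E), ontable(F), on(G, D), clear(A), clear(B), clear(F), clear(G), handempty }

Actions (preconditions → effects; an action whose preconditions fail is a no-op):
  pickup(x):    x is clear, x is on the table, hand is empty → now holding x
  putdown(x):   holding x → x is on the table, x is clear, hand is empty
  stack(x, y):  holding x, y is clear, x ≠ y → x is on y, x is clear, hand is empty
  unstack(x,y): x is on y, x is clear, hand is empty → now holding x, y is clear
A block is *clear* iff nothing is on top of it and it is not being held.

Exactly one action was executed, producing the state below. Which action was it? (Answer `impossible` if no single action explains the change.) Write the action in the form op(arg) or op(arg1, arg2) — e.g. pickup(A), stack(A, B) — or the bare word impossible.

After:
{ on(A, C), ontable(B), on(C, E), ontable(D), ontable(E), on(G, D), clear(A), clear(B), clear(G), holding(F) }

target: towers=[B; D/G; E/C/A] holding=F
         pickup(B) → towers=[D/G; E/C/A; F] holding=B
         pickup(F) → towers=[B; D/G; E/C/A] holding=F  ← match
     unstack(G, D) → towers=[B; D; E/C/A; F] holding=G
     unstack(A, C) → towers=[B; D/G; E/C; F] holding=A

pickup(F)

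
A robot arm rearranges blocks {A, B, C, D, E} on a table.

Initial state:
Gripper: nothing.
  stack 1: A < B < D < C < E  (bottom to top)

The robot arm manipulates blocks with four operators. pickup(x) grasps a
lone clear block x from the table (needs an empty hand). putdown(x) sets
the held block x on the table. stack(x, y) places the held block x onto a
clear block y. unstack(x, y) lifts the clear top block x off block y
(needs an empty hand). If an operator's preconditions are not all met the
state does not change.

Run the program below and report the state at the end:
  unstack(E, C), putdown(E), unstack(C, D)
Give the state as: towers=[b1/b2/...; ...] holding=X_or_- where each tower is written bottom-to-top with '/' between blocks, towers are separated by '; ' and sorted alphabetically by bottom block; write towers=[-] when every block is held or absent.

towers=[A/B/D; E] holding=C

step 1 (unstack(E, C)): towers=[A/B/D/C] holding=E
step 2 (putdown(E)): towers=[A/B/D/C; E] holding=-
step 3 (unstack(C, D)): towers=[A/B/D; E] holding=C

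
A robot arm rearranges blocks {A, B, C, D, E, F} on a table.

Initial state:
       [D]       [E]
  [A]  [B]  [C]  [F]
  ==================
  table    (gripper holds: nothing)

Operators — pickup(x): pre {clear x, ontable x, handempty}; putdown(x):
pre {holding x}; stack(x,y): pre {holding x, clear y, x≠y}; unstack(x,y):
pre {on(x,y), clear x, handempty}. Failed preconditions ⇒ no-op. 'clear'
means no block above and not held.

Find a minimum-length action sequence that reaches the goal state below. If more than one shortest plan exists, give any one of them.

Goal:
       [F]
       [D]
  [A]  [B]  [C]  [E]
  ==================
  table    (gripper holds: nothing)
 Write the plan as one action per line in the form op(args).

unstack(E, F)
putdown(E)
pickup(F)
stack(F, D)

step 1 (unstack(E, F)): towers=[A; B/D; C; F] holding=E
step 2 (putdown(E)): towers=[A; B/D; C; E; F] holding=-
step 3 (pickup(F)): towers=[A; B/D; C; E] holding=F
step 4 (stack(F, D)): towers=[A; B/D/F; C; E] holding=-
goal check: towers=[A; B/D/F; C; E] holding=- — reached (length 4, optimal by BFS)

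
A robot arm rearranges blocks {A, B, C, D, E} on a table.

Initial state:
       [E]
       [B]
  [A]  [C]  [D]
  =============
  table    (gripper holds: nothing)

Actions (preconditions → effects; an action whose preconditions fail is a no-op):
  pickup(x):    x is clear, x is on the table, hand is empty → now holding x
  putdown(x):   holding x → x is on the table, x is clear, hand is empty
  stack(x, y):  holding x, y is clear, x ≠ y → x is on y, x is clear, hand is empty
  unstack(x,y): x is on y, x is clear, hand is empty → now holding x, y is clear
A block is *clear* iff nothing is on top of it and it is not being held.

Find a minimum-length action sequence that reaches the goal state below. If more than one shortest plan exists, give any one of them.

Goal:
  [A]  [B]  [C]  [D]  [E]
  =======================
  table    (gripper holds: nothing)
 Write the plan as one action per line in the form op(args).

step 1 (unstack(E, B)): towers=[A; C/B; D] holding=E
step 2 (putdown(E)): towers=[A; C/B; D; E] holding=-
step 3 (unstack(B, C)): towers=[A; C; D; E] holding=B
step 4 (putdown(B)): towers=[A; B; C; D; E] holding=-
goal check: towers=[A; B; C; D; E] holding=- — reached (length 4, optimal by BFS)

unstack(E, B)
putdown(E)
unstack(B, C)
putdown(B)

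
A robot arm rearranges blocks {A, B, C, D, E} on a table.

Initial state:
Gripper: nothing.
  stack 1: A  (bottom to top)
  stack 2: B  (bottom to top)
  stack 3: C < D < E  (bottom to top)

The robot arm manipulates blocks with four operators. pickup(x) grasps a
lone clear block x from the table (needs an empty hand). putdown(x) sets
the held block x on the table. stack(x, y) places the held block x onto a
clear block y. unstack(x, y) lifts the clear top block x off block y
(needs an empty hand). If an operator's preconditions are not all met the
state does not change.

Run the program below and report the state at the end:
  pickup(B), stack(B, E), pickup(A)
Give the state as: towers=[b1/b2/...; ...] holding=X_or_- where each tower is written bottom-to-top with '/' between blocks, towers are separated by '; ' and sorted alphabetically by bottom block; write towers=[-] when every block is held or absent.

step 1 (pickup(B)): towers=[A; C/D/E] holding=B
step 2 (stack(B, E)): towers=[A; C/D/E/B] holding=-
step 3 (pickup(A)): towers=[C/D/E/B] holding=A

towers=[C/D/E/B] holding=A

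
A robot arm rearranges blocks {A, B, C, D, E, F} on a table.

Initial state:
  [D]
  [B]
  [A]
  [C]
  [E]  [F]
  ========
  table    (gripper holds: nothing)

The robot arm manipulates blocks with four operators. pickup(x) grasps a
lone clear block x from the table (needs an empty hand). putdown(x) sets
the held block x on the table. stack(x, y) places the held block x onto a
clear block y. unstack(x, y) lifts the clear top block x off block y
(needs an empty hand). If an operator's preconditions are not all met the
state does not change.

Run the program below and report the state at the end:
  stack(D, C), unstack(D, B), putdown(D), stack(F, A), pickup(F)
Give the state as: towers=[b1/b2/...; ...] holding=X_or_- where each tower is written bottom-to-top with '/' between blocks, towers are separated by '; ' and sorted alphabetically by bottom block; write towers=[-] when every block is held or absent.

towers=[D; E/C/A/B] holding=F

step 1 (stack(D, C)) [no-op]: towers=[E/C/A/B/D; F] holding=-
step 2 (unstack(D, B)): towers=[E/C/A/B; F] holding=D
step 3 (putdown(D)): towers=[D; E/C/A/B; F] holding=-
step 4 (stack(F, A)) [no-op]: towers=[D; E/C/A/B; F] holding=-
step 5 (pickup(F)): towers=[D; E/C/A/B] holding=F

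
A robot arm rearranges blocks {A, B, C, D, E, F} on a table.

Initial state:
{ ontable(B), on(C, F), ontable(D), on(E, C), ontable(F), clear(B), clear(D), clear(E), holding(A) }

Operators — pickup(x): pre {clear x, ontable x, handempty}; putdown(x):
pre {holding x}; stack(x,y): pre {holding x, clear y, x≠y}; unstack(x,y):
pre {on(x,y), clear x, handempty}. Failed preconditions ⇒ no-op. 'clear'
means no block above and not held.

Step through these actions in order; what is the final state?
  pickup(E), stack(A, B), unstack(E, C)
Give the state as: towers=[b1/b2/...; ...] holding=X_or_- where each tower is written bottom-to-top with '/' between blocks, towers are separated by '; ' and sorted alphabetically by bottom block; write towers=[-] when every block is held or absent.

step 1 (pickup(E)) [no-op]: towers=[B; D; F/C/E] holding=A
step 2 (stack(A, B)): towers=[B/A; D; F/C/E] holding=-
step 3 (unstack(E, C)): towers=[B/A; D; F/C] holding=E

towers=[B/A; D; F/C] holding=E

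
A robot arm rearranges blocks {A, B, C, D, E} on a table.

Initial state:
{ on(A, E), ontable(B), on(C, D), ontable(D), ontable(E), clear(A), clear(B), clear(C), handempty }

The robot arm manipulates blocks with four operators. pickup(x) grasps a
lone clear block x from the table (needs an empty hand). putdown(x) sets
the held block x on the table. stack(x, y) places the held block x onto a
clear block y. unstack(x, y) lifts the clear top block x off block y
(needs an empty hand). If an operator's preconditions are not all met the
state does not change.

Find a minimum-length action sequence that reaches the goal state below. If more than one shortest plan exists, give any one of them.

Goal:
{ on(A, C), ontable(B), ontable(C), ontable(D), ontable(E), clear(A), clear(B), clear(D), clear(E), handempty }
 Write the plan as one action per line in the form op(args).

unstack(C, D)
putdown(C)
unstack(A, E)
stack(A, C)

step 1 (unstack(C, D)): towers=[B; D; E/A] holding=C
step 2 (putdown(C)): towers=[B; C; D; E/A] holding=-
step 3 (unstack(A, E)): towers=[B; C; D; E] holding=A
step 4 (stack(A, C)): towers=[B; C/A; D; E] holding=-
goal check: towers=[B; C/A; D; E] holding=- — reached (length 4, optimal by BFS)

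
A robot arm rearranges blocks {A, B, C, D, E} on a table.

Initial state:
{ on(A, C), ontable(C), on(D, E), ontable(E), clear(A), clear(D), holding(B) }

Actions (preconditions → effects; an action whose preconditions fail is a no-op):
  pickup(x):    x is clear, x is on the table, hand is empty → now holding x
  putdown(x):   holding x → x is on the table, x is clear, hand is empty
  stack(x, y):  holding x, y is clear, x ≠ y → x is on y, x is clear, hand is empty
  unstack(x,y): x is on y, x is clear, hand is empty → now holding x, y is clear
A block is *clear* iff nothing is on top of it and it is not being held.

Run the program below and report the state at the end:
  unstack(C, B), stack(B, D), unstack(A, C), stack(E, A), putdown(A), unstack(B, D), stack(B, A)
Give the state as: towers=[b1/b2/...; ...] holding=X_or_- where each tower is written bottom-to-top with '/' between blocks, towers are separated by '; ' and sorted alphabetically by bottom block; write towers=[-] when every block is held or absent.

towers=[A/B; C; E/D] holding=-

step 1 (unstack(C, B)) [no-op]: towers=[C/A; E/D] holding=B
step 2 (stack(B, D)): towers=[C/A; E/D/B] holding=-
step 3 (unstack(A, C)): towers=[C; E/D/B] holding=A
step 4 (stack(E, A)) [no-op]: towers=[C; E/D/B] holding=A
step 5 (putdown(A)): towers=[A; C; E/D/B] holding=-
step 6 (unstack(B, D)): towers=[A; C; E/D] holding=B
step 7 (stack(B, A)): towers=[A/B; C; E/D] holding=-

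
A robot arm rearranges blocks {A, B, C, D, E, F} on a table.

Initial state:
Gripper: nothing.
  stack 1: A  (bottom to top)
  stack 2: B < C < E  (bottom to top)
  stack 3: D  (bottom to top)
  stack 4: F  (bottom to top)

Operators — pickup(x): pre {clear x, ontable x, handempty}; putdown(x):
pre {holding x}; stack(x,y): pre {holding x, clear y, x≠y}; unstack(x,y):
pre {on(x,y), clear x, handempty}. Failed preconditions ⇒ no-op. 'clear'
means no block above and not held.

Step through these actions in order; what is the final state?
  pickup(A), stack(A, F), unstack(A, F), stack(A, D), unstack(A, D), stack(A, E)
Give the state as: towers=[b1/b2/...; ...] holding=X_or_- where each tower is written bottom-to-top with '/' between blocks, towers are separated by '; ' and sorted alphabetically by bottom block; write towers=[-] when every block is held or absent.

towers=[B/C/E/A; D; F] holding=-

step 1 (pickup(A)): towers=[B/C/E; D; F] holding=A
step 2 (stack(A, F)): towers=[B/C/E; D; F/A] holding=-
step 3 (unstack(A, F)): towers=[B/C/E; D; F] holding=A
step 4 (stack(A, D)): towers=[B/C/E; D/A; F] holding=-
step 5 (unstack(A, D)): towers=[B/C/E; D; F] holding=A
step 6 (stack(A, E)): towers=[B/C/E/A; D; F] holding=-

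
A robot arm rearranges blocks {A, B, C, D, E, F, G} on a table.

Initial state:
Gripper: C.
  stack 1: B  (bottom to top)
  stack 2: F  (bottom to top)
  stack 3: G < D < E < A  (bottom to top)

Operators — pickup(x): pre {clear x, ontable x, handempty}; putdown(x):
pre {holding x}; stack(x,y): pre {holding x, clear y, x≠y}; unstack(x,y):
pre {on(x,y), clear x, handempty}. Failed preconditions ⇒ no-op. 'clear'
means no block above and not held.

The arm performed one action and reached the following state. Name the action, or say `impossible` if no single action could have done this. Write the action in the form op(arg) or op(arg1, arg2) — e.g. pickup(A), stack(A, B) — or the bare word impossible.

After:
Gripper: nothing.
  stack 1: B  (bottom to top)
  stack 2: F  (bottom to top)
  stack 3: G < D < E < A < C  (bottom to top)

stack(C, A)

target: towers=[B; F; G/D/E/A/C] holding=-
        putdown(C) → towers=[B; C; F; G/D/E/A] holding=-
       stack(C, B) → towers=[B/C; F; G/D/E/A] holding=-
       stack(C, F) → towers=[B; F/C; G/D/E/A] holding=-
       stack(C, A) → towers=[B; F; G/D/E/A/C] holding=-  ← match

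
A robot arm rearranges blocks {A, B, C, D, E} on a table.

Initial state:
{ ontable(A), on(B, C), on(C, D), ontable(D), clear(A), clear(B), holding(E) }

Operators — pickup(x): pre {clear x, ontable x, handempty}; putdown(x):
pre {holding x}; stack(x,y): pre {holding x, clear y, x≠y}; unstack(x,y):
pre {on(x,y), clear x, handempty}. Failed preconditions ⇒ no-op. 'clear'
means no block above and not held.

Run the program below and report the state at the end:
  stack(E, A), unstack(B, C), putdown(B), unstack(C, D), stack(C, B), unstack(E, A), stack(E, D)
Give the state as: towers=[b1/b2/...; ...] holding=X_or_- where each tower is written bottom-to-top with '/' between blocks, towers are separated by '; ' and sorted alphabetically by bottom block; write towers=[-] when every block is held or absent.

towers=[A; B/C; D/E] holding=-

step 1 (stack(E, A)): towers=[A/E; D/C/B] holding=-
step 2 (unstack(B, C)): towers=[A/E; D/C] holding=B
step 3 (putdown(B)): towers=[A/E; B; D/C] holding=-
step 4 (unstack(C, D)): towers=[A/E; B; D] holding=C
step 5 (stack(C, B)): towers=[A/E; B/C; D] holding=-
step 6 (unstack(E, A)): towers=[A; B/C; D] holding=E
step 7 (stack(E, D)): towers=[A; B/C; D/E] holding=-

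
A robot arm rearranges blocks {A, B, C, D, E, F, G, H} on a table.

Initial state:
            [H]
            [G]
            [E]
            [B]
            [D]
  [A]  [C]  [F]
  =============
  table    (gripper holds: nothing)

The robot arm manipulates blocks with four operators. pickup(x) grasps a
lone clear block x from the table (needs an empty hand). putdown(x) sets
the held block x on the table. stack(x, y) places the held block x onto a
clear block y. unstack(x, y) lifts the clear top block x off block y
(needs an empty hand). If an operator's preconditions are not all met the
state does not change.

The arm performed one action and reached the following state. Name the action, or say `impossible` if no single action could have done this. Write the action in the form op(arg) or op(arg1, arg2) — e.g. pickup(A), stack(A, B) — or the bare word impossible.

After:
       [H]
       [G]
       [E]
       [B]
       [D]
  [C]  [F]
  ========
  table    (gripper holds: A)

target: towers=[C; F/D/B/E/G/H] holding=A
         pickup(A) → towers=[C; F/D/B/E/G/H] holding=A  ← match
     unstack(H, G) → towers=[A; C; F/D/B/E/G] holding=H
         pickup(C) → towers=[A; F/D/B/E/G/H] holding=C

pickup(A)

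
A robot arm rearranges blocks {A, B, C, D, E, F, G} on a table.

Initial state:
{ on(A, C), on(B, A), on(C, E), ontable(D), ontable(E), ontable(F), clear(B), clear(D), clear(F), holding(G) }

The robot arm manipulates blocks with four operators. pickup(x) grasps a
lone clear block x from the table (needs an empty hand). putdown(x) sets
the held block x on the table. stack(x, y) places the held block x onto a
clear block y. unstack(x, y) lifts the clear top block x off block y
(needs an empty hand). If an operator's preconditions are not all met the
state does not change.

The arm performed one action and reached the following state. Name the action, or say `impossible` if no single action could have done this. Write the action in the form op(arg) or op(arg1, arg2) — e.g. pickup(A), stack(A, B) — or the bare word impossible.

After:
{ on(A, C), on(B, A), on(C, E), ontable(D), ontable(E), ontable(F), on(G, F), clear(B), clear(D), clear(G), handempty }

stack(G, F)

target: towers=[D; E/C/A/B; F/G] holding=-
        putdown(G) → towers=[D; E/C/A/B; F; G] holding=-
       stack(G, B) → towers=[D; E/C/A/B/G; F] holding=-
       stack(G, F) → towers=[D; E/C/A/B; F/G] holding=-  ← match
       stack(G, D) → towers=[D/G; E/C/A/B; F] holding=-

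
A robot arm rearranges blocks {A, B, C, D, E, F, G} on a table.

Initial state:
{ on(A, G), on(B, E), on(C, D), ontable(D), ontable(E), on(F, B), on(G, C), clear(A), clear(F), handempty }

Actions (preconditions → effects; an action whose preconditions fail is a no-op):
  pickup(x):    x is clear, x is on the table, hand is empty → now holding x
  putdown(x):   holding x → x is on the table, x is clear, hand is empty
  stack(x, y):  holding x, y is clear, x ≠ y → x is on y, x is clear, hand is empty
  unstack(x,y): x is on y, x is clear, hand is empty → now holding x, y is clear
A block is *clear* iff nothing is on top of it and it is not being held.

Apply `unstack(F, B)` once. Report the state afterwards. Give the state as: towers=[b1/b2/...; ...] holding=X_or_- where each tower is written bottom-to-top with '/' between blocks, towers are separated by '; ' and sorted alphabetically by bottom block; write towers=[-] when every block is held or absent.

towers=[D/C/G/A; E/B] holding=F

before: towers=[D/C/G/A; E/B/F] holding=-
pre[unstack(F, B)]: on(F,B) yes, clear(F) yes, handempty yes
all met → apply unstack(F, B)
after:  towers=[D/C/G/A; E/B] holding=F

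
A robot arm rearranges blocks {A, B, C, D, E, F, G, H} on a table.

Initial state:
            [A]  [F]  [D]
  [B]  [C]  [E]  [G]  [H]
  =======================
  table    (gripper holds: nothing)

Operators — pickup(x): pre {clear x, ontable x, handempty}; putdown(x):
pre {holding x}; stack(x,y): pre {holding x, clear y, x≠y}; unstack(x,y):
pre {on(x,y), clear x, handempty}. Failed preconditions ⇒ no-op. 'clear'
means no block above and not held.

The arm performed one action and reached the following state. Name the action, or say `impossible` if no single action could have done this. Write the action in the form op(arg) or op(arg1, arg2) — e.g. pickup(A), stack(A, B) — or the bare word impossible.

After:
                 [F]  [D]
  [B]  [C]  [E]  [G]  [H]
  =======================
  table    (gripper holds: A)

target: towers=[B; C; E; G/F; H/D] holding=A
     unstack(A, E) → towers=[B; C; E; G/F; H/D] holding=A  ← match
         pickup(B) → towers=[C; E/A; G/F; H/D] holding=B
     unstack(F, G) → towers=[B; C; E/A; G; H/D] holding=F
     unstack(D, H) → towers=[B; C; E/A; G/F; H] holding=D
         pickup(C) → towers=[B; E/A; G/F; H/D] holding=C

unstack(A, E)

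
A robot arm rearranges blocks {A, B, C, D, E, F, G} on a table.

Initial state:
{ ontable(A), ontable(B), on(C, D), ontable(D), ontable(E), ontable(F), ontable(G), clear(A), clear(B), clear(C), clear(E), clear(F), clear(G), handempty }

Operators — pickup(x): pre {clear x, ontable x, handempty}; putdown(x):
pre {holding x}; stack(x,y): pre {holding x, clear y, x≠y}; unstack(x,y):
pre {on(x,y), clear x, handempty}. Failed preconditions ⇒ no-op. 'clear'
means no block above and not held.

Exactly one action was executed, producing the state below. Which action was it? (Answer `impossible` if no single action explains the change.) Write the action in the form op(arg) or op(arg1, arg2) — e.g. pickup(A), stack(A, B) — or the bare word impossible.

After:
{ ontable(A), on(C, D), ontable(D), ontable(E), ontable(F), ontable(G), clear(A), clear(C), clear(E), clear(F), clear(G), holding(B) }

target: towers=[A; D/C; E; F; G] holding=B
         pickup(B) → towers=[A; D/C; E; F; G] holding=B  ← match
         pickup(F) → towers=[A; B; D/C; E; G] holding=F
         pickup(G) → towers=[A; B; D/C; E; F] holding=G
         pickup(A) → towers=[B; D/C; E; F; G] holding=A
         pickup(E) → towers=[A; B; D/C; F; G] holding=E
     unstack(C, D) → towers=[A; B; D; E; F; G] holding=C

pickup(B)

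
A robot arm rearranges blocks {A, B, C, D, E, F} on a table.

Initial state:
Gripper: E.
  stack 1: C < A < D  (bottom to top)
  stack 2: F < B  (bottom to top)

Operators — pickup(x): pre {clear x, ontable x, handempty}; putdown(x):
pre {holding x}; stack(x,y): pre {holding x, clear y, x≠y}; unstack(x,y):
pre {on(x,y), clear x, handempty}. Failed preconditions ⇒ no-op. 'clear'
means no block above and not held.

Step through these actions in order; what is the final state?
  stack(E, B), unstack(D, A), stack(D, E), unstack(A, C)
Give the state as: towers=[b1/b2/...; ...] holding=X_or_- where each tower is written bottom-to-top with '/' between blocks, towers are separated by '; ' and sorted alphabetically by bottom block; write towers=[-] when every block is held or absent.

towers=[C; F/B/E/D] holding=A

step 1 (stack(E, B)): towers=[C/A/D; F/B/E] holding=-
step 2 (unstack(D, A)): towers=[C/A; F/B/E] holding=D
step 3 (stack(D, E)): towers=[C/A; F/B/E/D] holding=-
step 4 (unstack(A, C)): towers=[C; F/B/E/D] holding=A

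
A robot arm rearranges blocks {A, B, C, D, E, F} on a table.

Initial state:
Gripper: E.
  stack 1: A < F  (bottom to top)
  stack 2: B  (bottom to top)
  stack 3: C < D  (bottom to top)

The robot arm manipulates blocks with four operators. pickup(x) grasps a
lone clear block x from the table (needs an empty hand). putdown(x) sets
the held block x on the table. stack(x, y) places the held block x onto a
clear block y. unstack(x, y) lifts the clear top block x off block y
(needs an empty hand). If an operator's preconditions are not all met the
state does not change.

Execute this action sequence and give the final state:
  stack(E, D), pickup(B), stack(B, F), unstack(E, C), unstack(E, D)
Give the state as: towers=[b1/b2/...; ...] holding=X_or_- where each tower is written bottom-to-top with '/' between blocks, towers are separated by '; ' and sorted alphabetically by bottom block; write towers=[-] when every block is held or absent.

towers=[A/F/B; C/D] holding=E

step 1 (stack(E, D)): towers=[A/F; B; C/D/E] holding=-
step 2 (pickup(B)): towers=[A/F; C/D/E] holding=B
step 3 (stack(B, F)): towers=[A/F/B; C/D/E] holding=-
step 4 (unstack(E, C)) [no-op]: towers=[A/F/B; C/D/E] holding=-
step 5 (unstack(E, D)): towers=[A/F/B; C/D] holding=E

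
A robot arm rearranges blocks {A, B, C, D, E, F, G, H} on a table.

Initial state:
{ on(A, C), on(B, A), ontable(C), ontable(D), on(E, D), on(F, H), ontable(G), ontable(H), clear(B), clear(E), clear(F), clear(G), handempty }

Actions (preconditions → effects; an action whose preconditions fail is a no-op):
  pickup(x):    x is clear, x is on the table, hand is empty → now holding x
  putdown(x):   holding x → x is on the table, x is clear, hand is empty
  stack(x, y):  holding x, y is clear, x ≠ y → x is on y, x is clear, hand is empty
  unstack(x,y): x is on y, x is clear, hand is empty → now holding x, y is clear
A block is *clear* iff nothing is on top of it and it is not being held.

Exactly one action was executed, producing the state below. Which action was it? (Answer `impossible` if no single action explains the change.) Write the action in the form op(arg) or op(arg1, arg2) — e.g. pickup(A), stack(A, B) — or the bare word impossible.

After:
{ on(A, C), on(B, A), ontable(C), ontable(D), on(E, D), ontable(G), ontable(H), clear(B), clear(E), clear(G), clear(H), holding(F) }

unstack(F, H)

target: towers=[C/A/B; D/E; G; H] holding=F
         pickup(G) → towers=[C/A/B; D/E; H/F] holding=G
     unstack(E, D) → towers=[C/A/B; D; G; H/F] holding=E
     unstack(B, A) → towers=[C/A; D/E; G; H/F] holding=B
     unstack(F, H) → towers=[C/A/B; D/E; G; H] holding=F  ← match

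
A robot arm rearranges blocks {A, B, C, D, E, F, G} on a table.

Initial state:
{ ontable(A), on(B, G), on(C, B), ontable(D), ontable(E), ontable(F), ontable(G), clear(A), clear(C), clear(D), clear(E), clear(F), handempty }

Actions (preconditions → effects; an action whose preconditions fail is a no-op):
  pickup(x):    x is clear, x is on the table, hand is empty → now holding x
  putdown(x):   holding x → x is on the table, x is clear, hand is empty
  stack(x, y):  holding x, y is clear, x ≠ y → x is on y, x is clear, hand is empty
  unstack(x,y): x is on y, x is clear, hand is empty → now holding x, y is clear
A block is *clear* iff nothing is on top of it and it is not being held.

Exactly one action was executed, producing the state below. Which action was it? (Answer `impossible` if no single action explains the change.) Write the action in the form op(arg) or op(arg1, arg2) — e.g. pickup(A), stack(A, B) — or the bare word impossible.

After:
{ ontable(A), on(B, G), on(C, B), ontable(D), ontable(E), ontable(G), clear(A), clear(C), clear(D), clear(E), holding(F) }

target: towers=[A; D; E; G/B/C] holding=F
         pickup(F) → towers=[A; D; E; G/B/C] holding=F  ← match
         pickup(D) → towers=[A; E; F; G/B/C] holding=D
         pickup(A) → towers=[D; E; F; G/B/C] holding=A
         pickup(E) → towers=[A; D; F; G/B/C] holding=E
     unstack(C, B) → towers=[A; D; E; F; G/B] holding=C

pickup(F)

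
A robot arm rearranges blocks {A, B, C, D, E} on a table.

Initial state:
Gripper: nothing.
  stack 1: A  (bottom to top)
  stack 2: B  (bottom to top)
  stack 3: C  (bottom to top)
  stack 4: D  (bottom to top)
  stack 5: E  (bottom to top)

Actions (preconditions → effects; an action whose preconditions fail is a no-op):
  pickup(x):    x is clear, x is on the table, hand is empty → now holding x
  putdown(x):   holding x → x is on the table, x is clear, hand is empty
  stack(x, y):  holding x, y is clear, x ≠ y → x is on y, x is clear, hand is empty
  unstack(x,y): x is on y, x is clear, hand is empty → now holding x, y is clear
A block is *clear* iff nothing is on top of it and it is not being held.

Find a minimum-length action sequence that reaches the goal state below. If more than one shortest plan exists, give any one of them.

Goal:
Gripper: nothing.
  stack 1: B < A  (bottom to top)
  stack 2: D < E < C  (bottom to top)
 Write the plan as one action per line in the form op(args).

step 1 (pickup(A)): towers=[B; C; D; E] holding=A
step 2 (stack(A, B)): towers=[B/A; C; D; E] holding=-
step 3 (pickup(E)): towers=[B/A; C; D] holding=E
step 4 (stack(E, D)): towers=[B/A; C; D/E] holding=-
step 5 (pickup(C)): towers=[B/A; D/E] holding=C
step 6 (stack(C, E)): towers=[B/A; D/E/C] holding=-
goal check: towers=[B/A; D/E/C] holding=- — reached (length 6, optimal by BFS)

pickup(A)
stack(A, B)
pickup(E)
stack(E, D)
pickup(C)
stack(C, E)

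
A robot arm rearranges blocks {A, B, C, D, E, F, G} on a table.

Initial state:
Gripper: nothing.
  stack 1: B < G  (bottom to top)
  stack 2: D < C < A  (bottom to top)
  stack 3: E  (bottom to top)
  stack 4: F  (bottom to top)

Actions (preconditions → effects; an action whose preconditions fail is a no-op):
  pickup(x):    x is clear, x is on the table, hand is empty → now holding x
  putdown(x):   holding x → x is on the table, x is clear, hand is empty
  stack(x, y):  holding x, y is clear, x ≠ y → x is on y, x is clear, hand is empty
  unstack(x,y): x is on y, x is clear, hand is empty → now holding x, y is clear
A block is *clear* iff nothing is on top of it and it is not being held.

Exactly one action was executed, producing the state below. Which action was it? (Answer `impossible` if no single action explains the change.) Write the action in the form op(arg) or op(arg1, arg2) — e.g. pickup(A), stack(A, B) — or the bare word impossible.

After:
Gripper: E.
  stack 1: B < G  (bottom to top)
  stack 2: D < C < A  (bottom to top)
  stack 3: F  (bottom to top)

pickup(E)

target: towers=[B/G; D/C/A; F] holding=E
         pickup(F) → towers=[B/G; D/C/A; E] holding=F
     unstack(G, B) → towers=[B; D/C/A; E; F] holding=G
     unstack(A, C) → towers=[B/G; D/C; E; F] holding=A
         pickup(E) → towers=[B/G; D/C/A; F] holding=E  ← match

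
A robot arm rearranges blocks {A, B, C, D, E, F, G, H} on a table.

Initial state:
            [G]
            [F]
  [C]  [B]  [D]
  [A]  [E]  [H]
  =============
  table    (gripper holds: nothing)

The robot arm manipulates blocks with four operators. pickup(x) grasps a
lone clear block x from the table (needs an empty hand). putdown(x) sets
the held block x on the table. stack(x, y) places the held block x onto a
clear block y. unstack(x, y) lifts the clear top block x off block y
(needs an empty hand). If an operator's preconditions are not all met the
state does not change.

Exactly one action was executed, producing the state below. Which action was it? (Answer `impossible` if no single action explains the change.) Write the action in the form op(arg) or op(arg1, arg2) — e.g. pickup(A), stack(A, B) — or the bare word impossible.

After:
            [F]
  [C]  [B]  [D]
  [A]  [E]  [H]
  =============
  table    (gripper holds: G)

target: towers=[A/C; E/B; H/D/F] holding=G
     unstack(G, F) → towers=[A/C; E/B; H/D/F] holding=G  ← match
     unstack(B, E) → towers=[A/C; E; H/D/F/G] holding=B
     unstack(C, A) → towers=[A; E/B; H/D/F/G] holding=C

unstack(G, F)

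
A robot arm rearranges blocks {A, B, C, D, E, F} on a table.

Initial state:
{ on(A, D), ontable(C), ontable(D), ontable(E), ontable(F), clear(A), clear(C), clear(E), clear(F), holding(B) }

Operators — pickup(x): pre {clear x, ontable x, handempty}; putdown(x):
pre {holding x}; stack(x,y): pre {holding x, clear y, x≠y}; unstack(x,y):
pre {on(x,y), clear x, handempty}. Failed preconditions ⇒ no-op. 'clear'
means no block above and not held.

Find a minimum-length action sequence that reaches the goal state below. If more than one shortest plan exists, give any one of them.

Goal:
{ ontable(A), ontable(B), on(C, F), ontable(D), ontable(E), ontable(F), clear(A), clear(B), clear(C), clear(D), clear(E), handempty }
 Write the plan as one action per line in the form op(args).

putdown(B)
unstack(A, D)
putdown(A)
pickup(C)
stack(C, F)

step 1 (putdown(B)): towers=[B; C; D/A; E; F] holding=-
step 2 (unstack(A, D)): towers=[B; C; D; E; F] holding=A
step 3 (putdown(A)): towers=[A; B; C; D; E; F] holding=-
step 4 (pickup(C)): towers=[A; B; D; E; F] holding=C
step 5 (stack(C, F)): towers=[A; B; D; E; F/C] holding=-
goal check: towers=[A; B; D; E; F/C] holding=- — reached (length 5, optimal by BFS)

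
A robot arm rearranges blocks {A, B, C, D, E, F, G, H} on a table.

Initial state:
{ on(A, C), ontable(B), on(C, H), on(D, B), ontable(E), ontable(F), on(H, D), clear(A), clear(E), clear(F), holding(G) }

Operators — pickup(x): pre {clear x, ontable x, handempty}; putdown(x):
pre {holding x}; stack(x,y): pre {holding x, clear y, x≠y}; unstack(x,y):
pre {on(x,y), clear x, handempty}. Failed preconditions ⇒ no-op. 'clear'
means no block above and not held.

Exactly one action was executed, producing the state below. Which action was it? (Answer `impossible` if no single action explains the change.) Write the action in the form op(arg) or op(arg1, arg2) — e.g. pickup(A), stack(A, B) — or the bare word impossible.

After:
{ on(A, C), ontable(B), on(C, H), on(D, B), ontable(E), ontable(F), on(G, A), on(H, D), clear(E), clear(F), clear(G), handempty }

stack(G, A)

target: towers=[B/D/H/C/A/G; E; F] holding=-
        putdown(G) → towers=[B/D/H/C/A; E; F; G] holding=-
       stack(G, A) → towers=[B/D/H/C/A/G; E; F] holding=-  ← match
       stack(G, E) → towers=[B/D/H/C/A; E/G; F] holding=-
       stack(G, F) → towers=[B/D/H/C/A; E; F/G] holding=-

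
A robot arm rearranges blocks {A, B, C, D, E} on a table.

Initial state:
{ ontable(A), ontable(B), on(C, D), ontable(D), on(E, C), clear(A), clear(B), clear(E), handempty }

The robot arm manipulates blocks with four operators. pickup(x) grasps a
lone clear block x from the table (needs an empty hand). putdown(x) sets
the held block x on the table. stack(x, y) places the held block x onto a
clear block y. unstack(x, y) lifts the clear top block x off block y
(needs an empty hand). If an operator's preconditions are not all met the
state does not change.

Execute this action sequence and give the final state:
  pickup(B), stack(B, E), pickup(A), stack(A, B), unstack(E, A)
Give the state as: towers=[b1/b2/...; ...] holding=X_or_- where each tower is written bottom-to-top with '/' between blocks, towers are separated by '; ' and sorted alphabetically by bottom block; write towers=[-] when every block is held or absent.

towers=[D/C/E/B/A] holding=-

step 1 (pickup(B)): towers=[A; D/C/E] holding=B
step 2 (stack(B, E)): towers=[A; D/C/E/B] holding=-
step 3 (pickup(A)): towers=[D/C/E/B] holding=A
step 4 (stack(A, B)): towers=[D/C/E/B/A] holding=-
step 5 (unstack(E, A)) [no-op]: towers=[D/C/E/B/A] holding=-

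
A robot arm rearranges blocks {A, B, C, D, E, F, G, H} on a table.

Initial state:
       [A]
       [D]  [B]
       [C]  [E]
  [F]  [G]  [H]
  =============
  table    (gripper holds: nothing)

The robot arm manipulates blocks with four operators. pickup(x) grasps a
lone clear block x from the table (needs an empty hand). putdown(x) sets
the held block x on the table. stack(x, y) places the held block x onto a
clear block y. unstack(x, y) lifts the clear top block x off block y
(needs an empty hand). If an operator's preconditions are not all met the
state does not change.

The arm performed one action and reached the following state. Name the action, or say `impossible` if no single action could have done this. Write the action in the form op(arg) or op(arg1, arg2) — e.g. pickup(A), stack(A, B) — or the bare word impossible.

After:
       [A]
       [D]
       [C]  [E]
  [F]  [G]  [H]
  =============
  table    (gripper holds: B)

target: towers=[F; G/C/D/A; H/E] holding=B
     unstack(A, D) → towers=[F; G/C/D; H/E/B] holding=A
     unstack(B, E) → towers=[F; G/C/D/A; H/E] holding=B  ← match
         pickup(F) → towers=[G/C/D/A; H/E/B] holding=F

unstack(B, E)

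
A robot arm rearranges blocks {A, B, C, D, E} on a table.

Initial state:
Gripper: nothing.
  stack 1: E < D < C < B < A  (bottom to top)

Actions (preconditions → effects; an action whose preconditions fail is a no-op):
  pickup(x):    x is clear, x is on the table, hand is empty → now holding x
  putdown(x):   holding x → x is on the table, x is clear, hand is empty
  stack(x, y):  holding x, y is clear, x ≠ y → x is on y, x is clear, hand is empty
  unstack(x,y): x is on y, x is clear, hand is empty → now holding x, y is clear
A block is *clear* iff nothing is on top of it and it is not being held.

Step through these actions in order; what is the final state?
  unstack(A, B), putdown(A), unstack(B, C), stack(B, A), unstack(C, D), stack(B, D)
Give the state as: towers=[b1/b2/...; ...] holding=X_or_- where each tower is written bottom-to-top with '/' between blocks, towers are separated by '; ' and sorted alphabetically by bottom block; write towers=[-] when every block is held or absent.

step 1 (unstack(A, B)): towers=[E/D/C/B] holding=A
step 2 (putdown(A)): towers=[A; E/D/C/B] holding=-
step 3 (unstack(B, C)): towers=[A; E/D/C] holding=B
step 4 (stack(B, A)): towers=[A/B; E/D/C] holding=-
step 5 (unstack(C, D)): towers=[A/B; E/D] holding=C
step 6 (stack(B, D)) [no-op]: towers=[A/B; E/D] holding=C

towers=[A/B; E/D] holding=C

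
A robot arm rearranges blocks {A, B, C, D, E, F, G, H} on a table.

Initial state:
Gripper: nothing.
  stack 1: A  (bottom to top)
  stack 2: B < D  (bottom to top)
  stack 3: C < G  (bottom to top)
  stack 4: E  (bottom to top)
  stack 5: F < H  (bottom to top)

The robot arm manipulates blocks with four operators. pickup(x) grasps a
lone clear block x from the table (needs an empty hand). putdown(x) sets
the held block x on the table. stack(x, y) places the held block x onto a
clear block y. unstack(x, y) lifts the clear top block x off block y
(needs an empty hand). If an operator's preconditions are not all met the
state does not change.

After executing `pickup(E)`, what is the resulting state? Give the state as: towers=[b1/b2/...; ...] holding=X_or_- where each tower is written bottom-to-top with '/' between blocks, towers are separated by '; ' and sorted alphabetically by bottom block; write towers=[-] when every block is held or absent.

towers=[A; B/D; C/G; F/H] holding=E

before: towers=[A; B/D; C/G; E; F/H] holding=-
pre[pickup(E)]: clear(E) yes, ontable(E) yes, handempty yes
all met → apply pickup(E)
after:  towers=[A; B/D; C/G; F/H] holding=E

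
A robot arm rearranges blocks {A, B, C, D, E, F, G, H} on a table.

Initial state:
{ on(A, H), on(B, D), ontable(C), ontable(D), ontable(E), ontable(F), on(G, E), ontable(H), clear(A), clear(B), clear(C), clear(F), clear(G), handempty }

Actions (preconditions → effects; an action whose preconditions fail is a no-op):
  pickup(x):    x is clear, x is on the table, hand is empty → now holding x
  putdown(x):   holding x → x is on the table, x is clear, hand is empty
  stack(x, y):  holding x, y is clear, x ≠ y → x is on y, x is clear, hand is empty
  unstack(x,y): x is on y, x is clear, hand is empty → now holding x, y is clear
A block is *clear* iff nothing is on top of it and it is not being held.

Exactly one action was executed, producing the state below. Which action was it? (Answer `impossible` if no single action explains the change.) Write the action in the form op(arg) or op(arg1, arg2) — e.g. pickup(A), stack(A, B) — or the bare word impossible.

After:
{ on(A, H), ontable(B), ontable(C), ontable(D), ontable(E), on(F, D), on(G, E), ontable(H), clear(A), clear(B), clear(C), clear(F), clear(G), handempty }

impossible

target: towers=[B; C; D/F; E/G; H/A] holding=-
     unstack(G, E) → towers=[C; D/B; E; F; H/A] holding=G
     unstack(A, H) → towers=[C; D/B; E/G; F; H] holding=A
     unstack(B, D) → towers=[C; D; E/G; F; H/A] holding=B
         pickup(F) → towers=[C; D/B; E/G; H/A] holding=F
         pickup(C) → towers=[D/B; E/G; F; H/A] holding=C
none of the 5 applicable actions match → impossible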